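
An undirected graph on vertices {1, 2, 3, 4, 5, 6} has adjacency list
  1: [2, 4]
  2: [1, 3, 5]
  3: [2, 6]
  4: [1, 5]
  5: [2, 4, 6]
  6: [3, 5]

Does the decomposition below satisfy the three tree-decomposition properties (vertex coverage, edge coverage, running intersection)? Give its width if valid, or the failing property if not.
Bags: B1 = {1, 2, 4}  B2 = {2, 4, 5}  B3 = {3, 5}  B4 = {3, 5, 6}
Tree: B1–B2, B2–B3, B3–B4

No — edge (2,3) lies in no bag.

A tree decomposition must satisfy three properties: every vertex lies in some bag; for every edge, both endpoints lie together in some bag; and for every vertex, the bags containing it form a connected subtree. Here edge (2,3) lies in no bag, so the decomposition is invalid.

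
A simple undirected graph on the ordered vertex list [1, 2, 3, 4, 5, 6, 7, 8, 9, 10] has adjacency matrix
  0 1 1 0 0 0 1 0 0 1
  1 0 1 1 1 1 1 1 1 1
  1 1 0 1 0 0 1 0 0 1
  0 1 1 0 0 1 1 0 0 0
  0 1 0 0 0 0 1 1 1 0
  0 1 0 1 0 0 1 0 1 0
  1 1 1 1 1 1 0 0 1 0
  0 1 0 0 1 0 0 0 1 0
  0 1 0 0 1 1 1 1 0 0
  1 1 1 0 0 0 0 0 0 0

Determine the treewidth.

A width-3 tree decomposition is:
Bags: B1 = {2, 4, 6, 7}  B2 = {2, 3, 4, 7}  B3 = {1, 2, 3, 7}  B4 = {2, 6, 7, 9}  B5 = {1, 2, 3, 10}  B6 = {2, 5, 7, 9}  B7 = {2, 5, 8, 9}
Tree: B1–B2, B2–B3, B1–B4, B3–B5, B4–B6, B6–B7
The largest bag has 4 vertices, giving width 3; this decomposition certifies tw(G) ≤ 3. Conversely, {2, 5, 8, 9} is a clique of size 4, and the vertices of any clique must share a bag in every tree decomposition; so some bag has ≥ 4 vertices and tw(G) ≥ 3. The upper and lower bounds meet at 3, so that is the treewidth.

3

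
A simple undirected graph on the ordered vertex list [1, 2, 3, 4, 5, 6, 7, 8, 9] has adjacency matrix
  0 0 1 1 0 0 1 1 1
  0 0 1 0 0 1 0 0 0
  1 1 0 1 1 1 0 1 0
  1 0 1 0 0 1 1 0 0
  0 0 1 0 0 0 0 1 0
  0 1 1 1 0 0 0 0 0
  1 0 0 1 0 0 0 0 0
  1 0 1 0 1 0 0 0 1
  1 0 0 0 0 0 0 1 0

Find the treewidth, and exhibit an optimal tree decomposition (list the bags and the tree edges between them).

Each bag holds 3 vertices, so the decomposition has width 2, which upper-bounds the treewidth. Conversely, {1, 8, 9} is a clique of size 3, and the vertices of any clique must share a bag in every tree decomposition; so some bag has ≥ 3 vertices and tw(G) ≥ 2. Therefore the treewidth is 2.

Treewidth 2.
One such decomposition:
Bags: B1 = {1, 3, 4}  B2 = {3, 4, 6}  B3 = {1, 3, 8}  B4 = {3, 5, 8}  B5 = {2, 3, 6}  B6 = {1, 8, 9}  B7 = {1, 4, 7}
Tree: B1–B2, B1–B3, B3–B4, B2–B5, B3–B6, B1–B7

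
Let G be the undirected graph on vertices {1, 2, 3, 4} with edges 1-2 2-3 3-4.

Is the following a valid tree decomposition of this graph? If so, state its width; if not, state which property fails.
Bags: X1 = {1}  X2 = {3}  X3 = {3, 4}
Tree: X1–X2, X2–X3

A tree decomposition must satisfy three properties: every vertex lies in some bag; for every edge, both endpoints lie together in some bag; and for every vertex, the bags containing it form a connected subtree. Here vertex 2 appears in no bag, so the decomposition is invalid.

No — vertex 2 appears in no bag.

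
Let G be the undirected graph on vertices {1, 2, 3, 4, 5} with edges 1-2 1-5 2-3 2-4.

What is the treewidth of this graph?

1

A width-1 tree decomposition is:
Bags: B1 = {2, 4}  B2 = {1, 2}  B3 = {1, 5}  B4 = {2, 3}
Tree: B1–B2, B2–B3, B1–B4
Every bag has size at most 2, so the width is 2 − 1 = 1 and tw(G) ≤ 1. G has an edge, so its treewidth is at least 1. Combining the bounds, tw(G) = 1.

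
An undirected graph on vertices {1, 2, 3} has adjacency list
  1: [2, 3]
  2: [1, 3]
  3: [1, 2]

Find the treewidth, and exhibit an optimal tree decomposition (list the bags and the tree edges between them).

A single bag containing all 3 vertices is trivially a valid decomposition of width 2. Conversely, {1, 2, 3} is a clique of size 3, and the vertices of any clique must share a bag in every tree decomposition; so some bag has ≥ 3 vertices and tw(G) ≥ 2. Combining the bounds, tw(G) = 2.

Treewidth 2.
One such decomposition:
Bags: B1 = {1, 2, 3}
Tree: (single bag)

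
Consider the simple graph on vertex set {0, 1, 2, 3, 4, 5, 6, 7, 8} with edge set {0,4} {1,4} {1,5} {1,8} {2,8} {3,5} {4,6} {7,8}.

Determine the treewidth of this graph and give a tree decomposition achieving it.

The largest bag has 2 vertices, giving width 1; this decomposition certifies tw(G) ≤ 1. Any graph with an edge has treewidth ≥ 1, and G has the edge 5–1. Combining the bounds, tw(G) = 1.

Treewidth 1.
One optimal decomposition is:
Bags: B1 = {1, 5}  B2 = {1, 4}  B3 = {3, 5}  B4 = {1, 8}  B5 = {0, 4}  B6 = {2, 8}  B7 = {4, 6}  B8 = {7, 8}
Tree: B1–B2, B1–B3, B2–B4, B2–B5, B4–B6, B2–B7, B4–B8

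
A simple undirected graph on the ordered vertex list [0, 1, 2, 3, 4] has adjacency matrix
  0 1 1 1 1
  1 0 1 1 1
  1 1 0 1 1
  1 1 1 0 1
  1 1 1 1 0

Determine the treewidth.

4

A width-4 tree decomposition is:
Bags: B1 = {0, 1, 2, 3, 4}
Tree: (single bag)
With just one bag of size 5, the width is 5 − 1 = 4, so tw(G) ≤ 4. For the lower bound, the 5 vertices {0, 1, 2, 3, 4} are pairwise adjacent, and any tree decomposition puts a clique entirely inside one bag — forcing width ≥ 4. The upper and lower bounds meet at 4, so that is the treewidth.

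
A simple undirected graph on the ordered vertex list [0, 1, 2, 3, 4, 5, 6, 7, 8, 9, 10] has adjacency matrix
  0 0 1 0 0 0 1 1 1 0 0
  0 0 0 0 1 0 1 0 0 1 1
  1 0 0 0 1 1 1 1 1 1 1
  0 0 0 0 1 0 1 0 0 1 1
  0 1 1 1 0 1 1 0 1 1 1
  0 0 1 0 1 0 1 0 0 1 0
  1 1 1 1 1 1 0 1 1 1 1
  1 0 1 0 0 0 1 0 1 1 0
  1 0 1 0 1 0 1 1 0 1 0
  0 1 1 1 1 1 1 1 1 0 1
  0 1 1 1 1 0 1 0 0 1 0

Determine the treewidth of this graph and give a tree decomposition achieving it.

Every bag has size at most 5, so the width is 5 − 1 = 4 and tw(G) ≤ 4. For the lower bound, the 5 vertices {0, 2, 6, 7, 8} are pairwise adjacent, and any tree decomposition puts a clique entirely inside one bag — forcing width ≥ 4. Combining the bounds, tw(G) = 4.

Treewidth 4.
One such decomposition:
Bags: B1 = {2, 4, 6, 8, 9}  B2 = {2, 6, 7, 8, 9}  B3 = {2, 4, 6, 9, 10}  B4 = {3, 4, 6, 9, 10}  B5 = {2, 4, 5, 6, 9}  B6 = {0, 2, 6, 7, 8}  B7 = {1, 4, 6, 9, 10}
Tree: B1–B2, B1–B3, B3–B4, B3–B5, B2–B6, B4–B7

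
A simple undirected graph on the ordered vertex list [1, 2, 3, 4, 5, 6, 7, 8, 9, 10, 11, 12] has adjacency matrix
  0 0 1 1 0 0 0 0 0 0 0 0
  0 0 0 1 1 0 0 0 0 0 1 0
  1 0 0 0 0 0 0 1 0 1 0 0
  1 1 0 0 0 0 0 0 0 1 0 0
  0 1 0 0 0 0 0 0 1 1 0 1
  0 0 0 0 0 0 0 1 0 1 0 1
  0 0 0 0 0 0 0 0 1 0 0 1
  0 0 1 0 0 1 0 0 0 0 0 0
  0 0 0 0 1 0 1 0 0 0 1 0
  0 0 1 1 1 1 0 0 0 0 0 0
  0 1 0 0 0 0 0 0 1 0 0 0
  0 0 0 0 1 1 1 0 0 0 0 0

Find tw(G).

3

A width-3 tree decomposition is:
Bags: B1 = {1, 3, 6, 8}  B2 = {1, 3, 6, 10}  B3 = {1, 4, 6, 10}  B4 = {4, 6, 10, 12}  B5 = {4, 5, 10, 12}  B6 = {2, 4, 5, 12}  B7 = {2, 5, 7, 12}  B8 = {2, 5, 7, 9}  B9 = {2, 7, 9, 11}
Tree: B1–B2, B2–B3, B3–B4, B4–B5, B5–B6, B6–B7, B7–B8, B8–B9
Each bag holds 4 vertices, so the decomposition has width 3, which upper-bounds the treewidth. For the lower bound: the 4 vertex sets {1,3,8}, {6}, {10}, {2,4,5,12} are disjoint, each induces a connected subgraph, and every pair is joined by at least one edge of G. Contracting each set to a single vertex therefore yields K_{4} as a minor, and since treewidth is minor-monotone, tw(G) ≥ tw(K_{4}) = 3. The upper and lower bounds meet at 3, so that is the treewidth.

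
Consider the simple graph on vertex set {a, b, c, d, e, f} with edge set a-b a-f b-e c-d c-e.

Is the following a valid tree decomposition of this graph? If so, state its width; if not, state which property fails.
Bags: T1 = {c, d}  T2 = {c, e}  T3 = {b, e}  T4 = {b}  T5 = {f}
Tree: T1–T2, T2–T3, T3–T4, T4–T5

A tree decomposition must satisfy three properties: every vertex lies in some bag; for every edge, both endpoints lie together in some bag; and for every vertex, the bags containing it form a connected subtree. Here vertex a appears in no bag, so the decomposition is invalid.

No — vertex a appears in no bag.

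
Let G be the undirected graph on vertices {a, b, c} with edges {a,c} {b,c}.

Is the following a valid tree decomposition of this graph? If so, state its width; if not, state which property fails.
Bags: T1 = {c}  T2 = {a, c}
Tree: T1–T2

A tree decomposition must satisfy three properties: every vertex lies in some bag; for every edge, both endpoints lie together in some bag; and for every vertex, the bags containing it form a connected subtree. Here vertex b appears in no bag, so the decomposition is invalid.

No — vertex b appears in no bag.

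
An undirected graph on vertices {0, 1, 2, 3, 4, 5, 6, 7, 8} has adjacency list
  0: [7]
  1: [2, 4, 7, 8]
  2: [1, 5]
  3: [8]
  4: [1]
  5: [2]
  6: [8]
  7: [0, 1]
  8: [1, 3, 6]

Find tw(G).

A width-1 tree decomposition is:
Bags: B1 = {1, 7}  B2 = {0, 7}  B3 = {1, 8}  B4 = {3, 8}  B5 = {1, 4}  B6 = {1, 2}  B7 = {2, 5}  B8 = {6, 8}
Tree: B1–B2, B1–B3, B3–B4, B3–B5, B3–B6, B6–B7, B3–B8
Every bag has size at most 2, so the width is 2 − 1 = 1 and tw(G) ≤ 1. G has an edge, so its treewidth is at least 1. Therefore the treewidth is 1.

1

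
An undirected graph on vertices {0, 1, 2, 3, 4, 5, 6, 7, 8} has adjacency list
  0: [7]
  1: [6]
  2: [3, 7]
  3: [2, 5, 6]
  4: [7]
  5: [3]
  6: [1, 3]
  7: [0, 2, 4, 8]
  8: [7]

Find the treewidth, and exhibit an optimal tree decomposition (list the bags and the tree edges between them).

Treewidth 1.
One optimal decomposition is:
Bags: B1 = {3, 5}  B2 = {2, 3}  B3 = {2, 7}  B4 = {7, 8}  B5 = {3, 6}  B6 = {1, 6}  B7 = {4, 7}  B8 = {0, 7}
Tree: B1–B2, B2–B3, B3–B4, B1–B5, B5–B6, B3–B7, B4–B8

Every bag has size at most 2, so the width is 2 − 1 = 1 and tw(G) ≤ 1. Since G has at least one edge (e.g. 3–5), it is not an edgeless graph, so tw(G) ≥ 1. Combining the bounds, tw(G) = 1.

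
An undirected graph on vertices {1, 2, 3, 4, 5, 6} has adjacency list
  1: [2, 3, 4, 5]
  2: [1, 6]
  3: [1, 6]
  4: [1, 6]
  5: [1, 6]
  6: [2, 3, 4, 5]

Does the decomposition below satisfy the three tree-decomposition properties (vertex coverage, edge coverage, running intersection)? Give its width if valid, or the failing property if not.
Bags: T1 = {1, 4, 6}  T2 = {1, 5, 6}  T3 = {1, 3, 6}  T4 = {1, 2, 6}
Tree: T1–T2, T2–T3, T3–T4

Every vertex of G appears in some bag (union = {1, 2, 3, 4, 5, 6}); every edge is covered by a bag; and for each vertex v the set of bags containing v is connected in the bag tree. The decomposition is therefore valid. The largest bag has 3 vertices, so the width is 2.

Yes; width 2.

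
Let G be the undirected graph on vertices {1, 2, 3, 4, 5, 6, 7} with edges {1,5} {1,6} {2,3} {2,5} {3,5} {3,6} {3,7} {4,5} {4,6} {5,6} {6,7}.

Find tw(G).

2

A width-2 tree decomposition is:
Bags: B1 = {3, 5, 6}  B2 = {1, 5, 6}  B3 = {3, 6, 7}  B4 = {2, 3, 5}  B5 = {4, 5, 6}
Tree: B1–B2, B1–B3, B1–B4, B1–B5
Every bag has size at most 3, so the width is 3 − 1 = 2 and tw(G) ≤ 2. Conversely, {2, 3, 5} is a clique of size 3, and the vertices of any clique must share a bag in every tree decomposition; so some bag has ≥ 3 vertices and tw(G) ≥ 2. The upper and lower bounds meet at 2, so that is the treewidth.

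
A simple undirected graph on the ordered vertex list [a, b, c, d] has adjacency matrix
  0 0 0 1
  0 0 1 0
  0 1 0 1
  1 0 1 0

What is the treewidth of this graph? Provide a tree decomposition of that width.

Treewidth 1.
Bags: B1 = {a, d}  B2 = {c, d}  B3 = {b, c}
Tree: B1–B2, B2–B3

Every bag has size at most 2, so the width is 2 − 1 = 1 and tw(G) ≤ 1. Since G has at least one edge (e.g. a–d), it is not an edgeless graph, so tw(G) ≥ 1. Combining the bounds, tw(G) = 1.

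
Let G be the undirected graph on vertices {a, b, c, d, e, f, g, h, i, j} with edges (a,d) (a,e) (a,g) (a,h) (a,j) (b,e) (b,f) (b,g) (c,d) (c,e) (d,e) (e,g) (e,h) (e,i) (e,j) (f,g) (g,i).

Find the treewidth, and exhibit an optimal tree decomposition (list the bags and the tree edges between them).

Treewidth 2.
Bags: B1 = {b, e, g}  B2 = {a, e, g}  B3 = {e, g, i}  B4 = {a, d, e}  B5 = {a, e, j}  B6 = {c, d, e}  B7 = {b, f, g}  B8 = {a, e, h}
Tree: B1–B2, B2–B3, B2–B4, B4–B5, B4–B6, B1–B7, B4–B8

The largest bag has 3 vertices, giving width 2; this decomposition certifies tw(G) ≤ 2. On the other hand G contains the 3-clique {c, d, e}. A clique must lie in a single bag of any decomposition, so no decomposition can have width below 2. Combining the bounds, tw(G) = 2.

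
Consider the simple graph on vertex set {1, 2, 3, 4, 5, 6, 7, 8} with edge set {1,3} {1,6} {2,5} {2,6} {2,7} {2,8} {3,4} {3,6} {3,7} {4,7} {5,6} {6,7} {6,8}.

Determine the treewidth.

A width-2 tree decomposition is:
Bags: B1 = {2, 5, 6}  B2 = {2, 6, 7}  B3 = {2, 6, 8}  B4 = {3, 6, 7}  B5 = {3, 4, 7}  B6 = {1, 3, 6}
Tree: B1–B2, B1–B3, B2–B4, B4–B5, B4–B6
Every bag has size at most 3, so the width is 3 − 1 = 2 and tw(G) ≤ 2. For the lower bound, the 3 vertices {3, 4, 7} are pairwise adjacent, and any tree decomposition puts a clique entirely inside one bag — forcing width ≥ 2. The upper and lower bounds meet at 2, so that is the treewidth.

2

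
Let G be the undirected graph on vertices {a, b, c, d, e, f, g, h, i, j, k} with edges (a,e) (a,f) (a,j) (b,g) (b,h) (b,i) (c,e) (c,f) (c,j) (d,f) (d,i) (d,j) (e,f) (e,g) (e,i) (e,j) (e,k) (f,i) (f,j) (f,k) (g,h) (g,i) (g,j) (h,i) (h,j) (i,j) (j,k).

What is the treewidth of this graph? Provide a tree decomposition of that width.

Every bag has size at most 4, so the width is 4 − 1 = 3 and tw(G) ≤ 3. For the lower bound, the 4 vertices {e, g, i, j} are pairwise adjacent, and any tree decomposition puts a clique entirely inside one bag — forcing width ≥ 3. The upper and lower bounds meet at 3, so that is the treewidth.

Treewidth 3.
One optimal decomposition is:
Bags: B1 = {e, f, j, k}  B2 = {e, f, i, j}  B3 = {e, g, i, j}  B4 = {g, h, i, j}  B5 = {a, e, f, j}  B6 = {b, g, h, i}  B7 = {d, f, i, j}  B8 = {c, e, f, j}
Tree: B1–B2, B2–B3, B3–B4, B2–B5, B4–B6, B2–B7, B1–B8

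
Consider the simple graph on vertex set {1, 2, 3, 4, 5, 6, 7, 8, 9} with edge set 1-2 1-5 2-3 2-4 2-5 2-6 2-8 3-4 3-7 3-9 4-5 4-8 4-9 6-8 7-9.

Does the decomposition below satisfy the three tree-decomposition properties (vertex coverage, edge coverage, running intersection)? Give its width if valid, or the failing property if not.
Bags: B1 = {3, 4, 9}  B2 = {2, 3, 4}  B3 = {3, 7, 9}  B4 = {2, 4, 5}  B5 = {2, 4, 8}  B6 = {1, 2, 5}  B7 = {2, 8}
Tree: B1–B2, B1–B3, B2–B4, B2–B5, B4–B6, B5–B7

A tree decomposition must satisfy three properties: every vertex lies in some bag; for every edge, both endpoints lie together in some bag; and for every vertex, the bags containing it form a connected subtree. Here vertex 6 appears in no bag, so the decomposition is invalid.

No — vertex 6 appears in no bag.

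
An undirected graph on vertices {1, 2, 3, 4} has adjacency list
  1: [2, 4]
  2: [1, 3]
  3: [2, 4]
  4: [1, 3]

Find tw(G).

2

A width-2 tree decomposition is:
Bags: B1 = {1, 2, 3}  B2 = {1, 3, 4}
Tree: B1–B2
The largest bag has 3 vertices, giving width 2; this decomposition certifies tw(G) ≤ 2. Since 1–2–3–4–1 is a cycle in G, G is not acyclic. Forests are exactly the graphs of treewidth ≤ 1, so tw(G) ≥ 2. Hence tw(G) = 2 exactly.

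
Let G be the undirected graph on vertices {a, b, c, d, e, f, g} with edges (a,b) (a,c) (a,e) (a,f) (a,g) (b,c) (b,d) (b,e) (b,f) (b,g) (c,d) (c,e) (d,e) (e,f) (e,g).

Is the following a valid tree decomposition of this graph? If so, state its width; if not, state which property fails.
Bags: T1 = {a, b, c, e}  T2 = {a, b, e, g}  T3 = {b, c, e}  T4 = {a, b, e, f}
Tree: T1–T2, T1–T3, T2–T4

A tree decomposition must satisfy three properties: every vertex lies in some bag; for every edge, both endpoints lie together in some bag; and for every vertex, the bags containing it form a connected subtree. Here vertex d appears in no bag, so the decomposition is invalid.

No — vertex d appears in no bag.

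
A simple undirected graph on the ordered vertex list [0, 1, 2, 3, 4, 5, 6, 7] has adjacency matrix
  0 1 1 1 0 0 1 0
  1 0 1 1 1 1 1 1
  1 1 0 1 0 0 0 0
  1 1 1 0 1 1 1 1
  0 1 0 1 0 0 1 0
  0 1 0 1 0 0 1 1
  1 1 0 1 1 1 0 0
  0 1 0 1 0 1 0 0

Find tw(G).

A width-3 tree decomposition is:
Bags: B1 = {0, 1, 3, 6}  B2 = {1, 3, 5, 6}  B3 = {1, 3, 5, 7}  B4 = {0, 1, 2, 3}  B5 = {1, 3, 4, 6}
Tree: B1–B2, B2–B3, B1–B4, B1–B5
Every bag has size at most 4, so the width is 4 − 1 = 3 and tw(G) ≤ 3. On the other hand G contains the 4-clique {0, 1, 2, 3}. A clique must lie in a single bag of any decomposition, so no decomposition can have width below 3. Therefore the treewidth is 3.

3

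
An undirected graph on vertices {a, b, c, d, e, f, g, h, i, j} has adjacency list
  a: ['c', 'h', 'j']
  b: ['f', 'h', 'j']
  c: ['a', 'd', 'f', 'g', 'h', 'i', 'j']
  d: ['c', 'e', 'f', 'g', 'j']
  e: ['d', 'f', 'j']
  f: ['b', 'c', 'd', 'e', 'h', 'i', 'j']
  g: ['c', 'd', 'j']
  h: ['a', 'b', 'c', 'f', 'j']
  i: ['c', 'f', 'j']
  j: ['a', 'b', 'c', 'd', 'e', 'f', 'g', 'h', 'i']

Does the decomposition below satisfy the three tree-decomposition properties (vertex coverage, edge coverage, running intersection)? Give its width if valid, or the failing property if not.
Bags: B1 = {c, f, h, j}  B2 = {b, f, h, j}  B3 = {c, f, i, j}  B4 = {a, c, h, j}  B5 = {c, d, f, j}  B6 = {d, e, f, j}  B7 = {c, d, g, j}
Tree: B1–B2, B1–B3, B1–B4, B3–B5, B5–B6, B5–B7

Yes; width 3.

Vertex coverage: the bags together contain {a, b, c, d, e, f, g, h, i, j}, the full vertex set. Edge coverage: each edge of G has both endpoints in at least one bag. Running intersection: for every vertex, the bags containing it form a connected subtree. All three properties hold, so this is a valid tree decomposition of width max|bag| − 1 = 3, and hence tw(G) ≤ 3.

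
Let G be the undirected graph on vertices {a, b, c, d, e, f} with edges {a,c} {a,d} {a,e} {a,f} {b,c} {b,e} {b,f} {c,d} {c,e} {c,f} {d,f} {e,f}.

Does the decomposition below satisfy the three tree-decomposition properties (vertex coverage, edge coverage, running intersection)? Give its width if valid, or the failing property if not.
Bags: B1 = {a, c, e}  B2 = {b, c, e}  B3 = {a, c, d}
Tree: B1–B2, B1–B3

No — vertex f appears in no bag.

A tree decomposition must satisfy three properties: every vertex lies in some bag; for every edge, both endpoints lie together in some bag; and for every vertex, the bags containing it form a connected subtree. Here vertex f appears in no bag, so the decomposition is invalid.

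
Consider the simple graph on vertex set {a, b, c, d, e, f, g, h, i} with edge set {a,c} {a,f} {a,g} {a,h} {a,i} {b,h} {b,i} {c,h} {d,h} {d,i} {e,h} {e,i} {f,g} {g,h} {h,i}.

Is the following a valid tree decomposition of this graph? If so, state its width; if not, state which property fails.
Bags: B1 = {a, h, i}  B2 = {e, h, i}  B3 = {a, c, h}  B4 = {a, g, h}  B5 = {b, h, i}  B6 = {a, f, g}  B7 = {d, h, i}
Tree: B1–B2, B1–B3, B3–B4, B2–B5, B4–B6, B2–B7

Yes; width 2.

Every vertex of G appears in some bag (union = {a, b, c, d, e, f, g, h, i}); every edge is covered by a bag; and for each vertex v the set of bags containing v is connected in the bag tree. The decomposition is therefore valid. The largest bag has 3 vertices, so the width is 2.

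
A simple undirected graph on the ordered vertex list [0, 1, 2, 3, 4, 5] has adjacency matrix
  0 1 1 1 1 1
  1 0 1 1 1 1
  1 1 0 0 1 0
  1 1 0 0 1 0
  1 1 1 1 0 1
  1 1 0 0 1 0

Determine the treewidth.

A width-3 tree decomposition is:
Bags: B1 = {0, 1, 4, 5}  B2 = {0, 1, 2, 4}  B3 = {0, 1, 3, 4}
Tree: B1–B2, B1–B3
Each bag holds 4 vertices, so the decomposition has width 3, which upper-bounds the treewidth. Conversely, {0, 1, 2, 4} is a clique of size 4, and the vertices of any clique must share a bag in every tree decomposition; so some bag has ≥ 4 vertices and tw(G) ≥ 3. Hence tw(G) = 3 exactly.

3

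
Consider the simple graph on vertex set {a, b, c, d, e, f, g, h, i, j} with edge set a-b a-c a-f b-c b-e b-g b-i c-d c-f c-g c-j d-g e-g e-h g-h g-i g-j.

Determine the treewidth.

A width-2 tree decomposition is:
Bags: B1 = {a, b, c}  B2 = {b, c, g}  B3 = {b, g, i}  B4 = {a, c, f}  B5 = {c, g, j}  B6 = {b, e, g}  B7 = {c, d, g}  B8 = {e, g, h}
Tree: B1–B2, B2–B3, B1–B4, B2–B5, B2–B6, B5–B7, B6–B8
Every bag has size at most 3, so the width is 3 − 1 = 2 and tw(G) ≤ 2. Conversely, {c, d, g} is a clique of size 3, and the vertices of any clique must share a bag in every tree decomposition; so some bag has ≥ 3 vertices and tw(G) ≥ 2. Hence tw(G) = 2 exactly.

2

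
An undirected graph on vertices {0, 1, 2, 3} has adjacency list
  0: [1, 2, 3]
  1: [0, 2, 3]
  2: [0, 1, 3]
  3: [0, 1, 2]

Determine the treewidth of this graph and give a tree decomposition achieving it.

Treewidth 3.
One optimal decomposition is:
Bags: B1 = {0, 1, 2, 3}
Tree: (single bag)

A single bag containing all 4 vertices is trivially a valid decomposition of width 3. On the other hand G contains the 4-clique {0, 1, 2, 3}. A clique must lie in a single bag of any decomposition, so no decomposition can have width below 3. The upper and lower bounds meet at 3, so that is the treewidth.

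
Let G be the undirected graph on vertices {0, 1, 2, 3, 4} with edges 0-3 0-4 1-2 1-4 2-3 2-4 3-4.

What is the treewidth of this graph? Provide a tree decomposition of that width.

Each bag holds 3 vertices, so the decomposition has width 2, which upper-bounds the treewidth. Conversely, {0, 3, 4} is a clique of size 3, and the vertices of any clique must share a bag in every tree decomposition; so some bag has ≥ 3 vertices and tw(G) ≥ 2. Hence tw(G) = 2 exactly.

Treewidth 2.
Bags: B1 = {2, 3, 4}  B2 = {0, 3, 4}  B3 = {1, 2, 4}
Tree: B1–B2, B1–B3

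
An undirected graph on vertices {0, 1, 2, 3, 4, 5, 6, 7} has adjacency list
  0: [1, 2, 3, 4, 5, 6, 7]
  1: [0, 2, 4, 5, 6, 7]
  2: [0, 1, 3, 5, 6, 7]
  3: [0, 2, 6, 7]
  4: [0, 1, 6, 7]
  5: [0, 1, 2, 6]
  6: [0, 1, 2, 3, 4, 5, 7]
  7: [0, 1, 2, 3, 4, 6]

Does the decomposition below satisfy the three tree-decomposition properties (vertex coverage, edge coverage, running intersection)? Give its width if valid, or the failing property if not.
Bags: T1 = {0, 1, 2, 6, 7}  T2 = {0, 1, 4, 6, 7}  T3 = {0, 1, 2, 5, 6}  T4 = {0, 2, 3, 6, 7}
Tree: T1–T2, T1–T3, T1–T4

Every vertex of G appears in some bag (union = {0, 1, 2, 3, 4, 5, 6, 7}); every edge is covered by a bag; and for each vertex v the set of bags containing v is connected in the bag tree. The decomposition is therefore valid. The largest bag has 5 vertices, so the width is 4.

Yes; width 4.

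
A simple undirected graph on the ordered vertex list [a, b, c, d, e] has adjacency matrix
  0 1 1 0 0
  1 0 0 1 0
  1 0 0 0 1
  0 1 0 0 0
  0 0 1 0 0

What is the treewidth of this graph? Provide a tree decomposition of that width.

Treewidth 1.
One such decomposition:
Bags: B1 = {b, d}  B2 = {a, b}  B3 = {a, c}  B4 = {c, e}
Tree: B1–B2, B2–B3, B3–B4

Each bag holds 2 vertices, so the decomposition has width 1, which upper-bounds the treewidth. G has an edge, so its treewidth is at least 1. Therefore the treewidth is 1.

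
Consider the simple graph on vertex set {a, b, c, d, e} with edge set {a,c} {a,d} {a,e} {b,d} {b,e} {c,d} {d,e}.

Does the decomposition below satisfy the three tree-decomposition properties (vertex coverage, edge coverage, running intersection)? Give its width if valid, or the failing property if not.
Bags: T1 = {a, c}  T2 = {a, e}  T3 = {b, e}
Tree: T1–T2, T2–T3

A tree decomposition must satisfy three properties: every vertex lies in some bag; for every edge, both endpoints lie together in some bag; and for every vertex, the bags containing it form a connected subtree. Here vertex d appears in no bag, so the decomposition is invalid.

No — vertex d appears in no bag.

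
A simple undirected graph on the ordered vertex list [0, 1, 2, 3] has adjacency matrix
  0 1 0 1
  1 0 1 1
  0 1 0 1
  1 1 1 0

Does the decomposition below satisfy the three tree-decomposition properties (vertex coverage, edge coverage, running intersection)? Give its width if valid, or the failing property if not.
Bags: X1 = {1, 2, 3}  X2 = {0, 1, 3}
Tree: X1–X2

Yes; width 2.

Vertex coverage: the bags together contain {0, 1, 2, 3}, the full vertex set. Edge coverage: each edge of G has both endpoints in at least one bag. Running intersection: for every vertex, the bags containing it form a connected subtree. All three properties hold, so this is a valid tree decomposition of width max|bag| − 1 = 2, and hence tw(G) ≤ 2.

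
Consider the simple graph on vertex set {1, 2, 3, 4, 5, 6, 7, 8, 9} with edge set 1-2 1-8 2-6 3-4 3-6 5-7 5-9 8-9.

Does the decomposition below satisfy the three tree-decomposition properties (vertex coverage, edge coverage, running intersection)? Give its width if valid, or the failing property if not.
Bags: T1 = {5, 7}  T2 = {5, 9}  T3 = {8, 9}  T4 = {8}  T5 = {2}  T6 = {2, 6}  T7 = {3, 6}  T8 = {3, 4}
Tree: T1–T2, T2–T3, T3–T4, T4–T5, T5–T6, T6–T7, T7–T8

No — vertex 1 appears in no bag.

A tree decomposition must satisfy three properties: every vertex lies in some bag; for every edge, both endpoints lie together in some bag; and for every vertex, the bags containing it form a connected subtree. Here vertex 1 appears in no bag, so the decomposition is invalid.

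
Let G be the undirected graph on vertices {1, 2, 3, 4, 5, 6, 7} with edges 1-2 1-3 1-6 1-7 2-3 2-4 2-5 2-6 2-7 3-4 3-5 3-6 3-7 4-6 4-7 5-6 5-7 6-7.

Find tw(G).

4

A width-4 tree decomposition is:
Bags: B1 = {1, 2, 3, 6, 7}  B2 = {2, 3, 5, 6, 7}  B3 = {2, 3, 4, 6, 7}
Tree: B1–B2, B2–B3
Every bag has size at most 5, so the width is 5 − 1 = 4 and tw(G) ≤ 4. On the other hand G contains the 5-clique {1, 2, 3, 6, 7}. A clique must lie in a single bag of any decomposition, so no decomposition can have width below 4. The upper and lower bounds meet at 4, so that is the treewidth.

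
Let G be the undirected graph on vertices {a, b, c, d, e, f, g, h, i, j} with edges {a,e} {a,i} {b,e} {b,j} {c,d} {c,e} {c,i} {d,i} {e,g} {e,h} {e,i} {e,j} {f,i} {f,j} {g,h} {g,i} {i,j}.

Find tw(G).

2

A width-2 tree decomposition is:
Bags: B1 = {c, e, i}  B2 = {e, i, j}  B3 = {c, d, i}  B4 = {e, g, i}  B5 = {e, g, h}  B6 = {a, e, i}  B7 = {f, i, j}  B8 = {b, e, j}
Tree: B1–B2, B1–B3, B2–B4, B4–B5, B1–B6, B2–B7, B2–B8
Each bag holds 3 vertices, so the decomposition has width 2, which upper-bounds the treewidth. On the other hand G contains the 3-clique {e, g, h}. A clique must lie in a single bag of any decomposition, so no decomposition can have width below 2. Combining the bounds, tw(G) = 2.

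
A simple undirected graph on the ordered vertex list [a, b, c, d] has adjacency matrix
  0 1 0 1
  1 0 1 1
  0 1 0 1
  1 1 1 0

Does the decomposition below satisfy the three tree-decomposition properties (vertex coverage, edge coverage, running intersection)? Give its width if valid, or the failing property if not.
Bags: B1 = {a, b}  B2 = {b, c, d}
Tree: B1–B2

No — edge (d,a) lies in no bag.

A tree decomposition must satisfy three properties: every vertex lies in some bag; for every edge, both endpoints lie together in some bag; and for every vertex, the bags containing it form a connected subtree. Here edge (d,a) lies in no bag, so the decomposition is invalid.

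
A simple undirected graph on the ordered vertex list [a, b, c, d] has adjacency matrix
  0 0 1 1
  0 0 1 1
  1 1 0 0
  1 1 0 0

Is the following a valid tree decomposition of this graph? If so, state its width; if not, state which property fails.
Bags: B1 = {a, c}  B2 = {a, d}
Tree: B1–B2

No — vertex b appears in no bag.

A tree decomposition must satisfy three properties: every vertex lies in some bag; for every edge, both endpoints lie together in some bag; and for every vertex, the bags containing it form a connected subtree. Here vertex b appears in no bag, so the decomposition is invalid.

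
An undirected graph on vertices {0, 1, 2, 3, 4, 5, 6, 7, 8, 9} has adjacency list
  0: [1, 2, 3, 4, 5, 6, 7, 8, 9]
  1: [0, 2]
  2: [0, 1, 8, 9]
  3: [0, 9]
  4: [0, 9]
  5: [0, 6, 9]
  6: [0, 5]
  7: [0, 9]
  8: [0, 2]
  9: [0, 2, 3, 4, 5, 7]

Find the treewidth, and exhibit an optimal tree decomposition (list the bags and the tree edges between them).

The largest bag has 3 vertices, giving width 2; this decomposition certifies tw(G) ≤ 2. Conversely, {0, 2, 8} is a clique of size 3, and the vertices of any clique must share a bag in every tree decomposition; so some bag has ≥ 3 vertices and tw(G) ≥ 2. Therefore the treewidth is 2.

Treewidth 2.
One such decomposition:
Bags: B1 = {0, 2, 9}  B2 = {0, 1, 2}  B3 = {0, 5, 9}  B4 = {0, 7, 9}  B5 = {0, 3, 9}  B6 = {0, 5, 6}  B7 = {0, 2, 8}  B8 = {0, 4, 9}
Tree: B1–B2, B1–B3, B3–B4, B4–B5, B3–B6, B2–B7, B5–B8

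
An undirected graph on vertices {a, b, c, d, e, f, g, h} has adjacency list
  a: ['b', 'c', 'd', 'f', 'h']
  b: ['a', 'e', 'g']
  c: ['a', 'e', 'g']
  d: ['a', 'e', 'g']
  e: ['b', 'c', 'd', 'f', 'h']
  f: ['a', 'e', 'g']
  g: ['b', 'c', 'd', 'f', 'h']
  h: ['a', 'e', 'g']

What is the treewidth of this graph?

A width-3 tree decomposition is:
Bags: B1 = {a, e, f, g}  B2 = {a, e, g, h}  B3 = {a, b, e, g}  B4 = {a, c, e, g}  B5 = {a, d, e, g}
Tree: B1–B2, B2–B3, B3–B4, B4–B5
Each bag holds 4 vertices, so the decomposition has width 3, which upper-bounds the treewidth. For the lower bound: the 4 vertex sets {f,g}, {a,h}, {e}, {b} are disjoint, each induces a connected subgraph, and every pair is joined by at least one edge of G. Contracting each set to a single vertex therefore yields K_{4} as a minor, and since treewidth is minor-monotone, tw(G) ≥ tw(K_{4}) = 3. Hence tw(G) = 3 exactly.

3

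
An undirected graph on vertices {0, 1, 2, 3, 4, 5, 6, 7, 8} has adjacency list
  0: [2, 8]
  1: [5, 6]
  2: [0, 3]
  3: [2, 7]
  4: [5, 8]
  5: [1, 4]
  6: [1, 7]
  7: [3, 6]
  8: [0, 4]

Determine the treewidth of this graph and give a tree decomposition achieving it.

Treewidth 2.
Bags: B1 = {4, 5, 8}  B2 = {1, 5, 8}  B3 = {1, 6, 8}  B4 = {6, 7, 8}  B5 = {3, 7, 8}  B6 = {2, 3, 8}  B7 = {0, 2, 8}
Tree: B1–B2, B2–B3, B3–B4, B4–B5, B5–B6, B6–B7

Every bag has size at most 3, so the width is 3 − 1 = 2 and tw(G) ≤ 2. Since 8–4–5–1–6–7–3–2–0–8 is a cycle in G, G is not acyclic. Forests are exactly the graphs of treewidth ≤ 1, so tw(G) ≥ 2. Hence tw(G) = 2 exactly.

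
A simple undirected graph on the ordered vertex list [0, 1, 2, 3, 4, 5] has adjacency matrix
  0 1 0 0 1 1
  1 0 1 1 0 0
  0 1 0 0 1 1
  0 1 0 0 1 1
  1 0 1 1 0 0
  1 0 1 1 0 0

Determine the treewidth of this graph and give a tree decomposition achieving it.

Treewidth 3.
Bags: B1 = {1, 3, 4, 5}  B2 = {1, 2, 4, 5}  B3 = {0, 1, 4, 5}
Tree: B1–B2, B2–B3

The largest bag has 4 vertices, giving width 3; this decomposition certifies tw(G) ≤ 3. For the lower bound: the 4 vertex sets {3,4}, {1,2}, {5}, {0} are disjoint, each induces a connected subgraph, and every pair is joined by at least one edge of G. Contracting each set to a single vertex therefore yields K_{4} as a minor, and since treewidth is minor-monotone, tw(G) ≥ tw(K_{4}) = 3. Combining the bounds, tw(G) = 3.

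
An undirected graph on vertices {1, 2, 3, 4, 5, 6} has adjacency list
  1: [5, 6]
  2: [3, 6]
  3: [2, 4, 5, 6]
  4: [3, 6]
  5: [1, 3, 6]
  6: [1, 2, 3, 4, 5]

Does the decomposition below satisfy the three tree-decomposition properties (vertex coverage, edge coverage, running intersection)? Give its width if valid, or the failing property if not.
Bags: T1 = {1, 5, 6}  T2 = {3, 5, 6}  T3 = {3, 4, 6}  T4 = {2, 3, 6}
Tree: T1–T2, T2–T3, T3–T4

Yes; width 2.

Every vertex of G appears in some bag (union = {1, 2, 3, 4, 5, 6}); every edge is covered by a bag; and for each vertex v the set of bags containing v is connected in the bag tree. The decomposition is therefore valid. The largest bag has 3 vertices, so the width is 2.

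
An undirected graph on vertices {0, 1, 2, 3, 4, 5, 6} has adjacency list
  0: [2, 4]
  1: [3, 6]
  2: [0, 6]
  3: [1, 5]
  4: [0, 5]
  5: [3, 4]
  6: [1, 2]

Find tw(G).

2

A width-2 tree decomposition is:
Bags: B1 = {0, 2, 6}  B2 = {0, 1, 6}  B3 = {0, 1, 3}  B4 = {0, 3, 5}  B5 = {0, 4, 5}
Tree: B1–B2, B2–B3, B3–B4, B4–B5
Each bag holds 3 vertices, so the decomposition has width 2, which upper-bounds the treewidth. For the lower bound, G contains the cycle 0–2–6–1–3–5–4–0, so G is not a forest; only forests have treewidth ≤ 1, hence tw(G) ≥ 2. Therefore the treewidth is 2.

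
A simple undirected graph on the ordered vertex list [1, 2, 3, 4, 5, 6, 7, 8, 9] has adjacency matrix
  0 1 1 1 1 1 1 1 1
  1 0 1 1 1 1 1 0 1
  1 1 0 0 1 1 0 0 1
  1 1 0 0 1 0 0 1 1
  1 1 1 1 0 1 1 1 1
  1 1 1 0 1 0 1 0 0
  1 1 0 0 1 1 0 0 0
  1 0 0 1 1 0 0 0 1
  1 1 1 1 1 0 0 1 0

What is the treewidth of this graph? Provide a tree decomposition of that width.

Treewidth 4.
Bags: B1 = {1, 2, 3, 5, 9}  B2 = {1, 2, 4, 5, 9}  B3 = {1, 2, 3, 5, 6}  B4 = {1, 4, 5, 8, 9}  B5 = {1, 2, 5, 6, 7}
Tree: B1–B2, B1–B3, B2–B4, B3–B5

The largest bag has 5 vertices, giving width 4; this decomposition certifies tw(G) ≤ 4. On the other hand G contains the 5-clique {1, 4, 5, 8, 9}. A clique must lie in a single bag of any decomposition, so no decomposition can have width below 4. Combining the bounds, tw(G) = 4.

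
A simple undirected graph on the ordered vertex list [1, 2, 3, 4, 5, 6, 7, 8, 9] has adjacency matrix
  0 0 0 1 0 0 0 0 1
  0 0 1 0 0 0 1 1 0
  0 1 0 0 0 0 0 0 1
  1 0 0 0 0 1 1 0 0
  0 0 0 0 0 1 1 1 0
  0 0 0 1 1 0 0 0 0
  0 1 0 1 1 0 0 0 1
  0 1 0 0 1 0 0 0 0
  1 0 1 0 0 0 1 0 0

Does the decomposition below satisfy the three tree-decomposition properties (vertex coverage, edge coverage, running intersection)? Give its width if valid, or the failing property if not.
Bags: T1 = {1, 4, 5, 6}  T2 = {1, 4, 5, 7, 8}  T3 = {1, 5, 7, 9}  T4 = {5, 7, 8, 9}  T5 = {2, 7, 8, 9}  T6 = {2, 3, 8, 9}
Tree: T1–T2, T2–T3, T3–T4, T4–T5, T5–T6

No — bags containing vertex 8 are not connected in the tree.

A tree decomposition must satisfy three properties: every vertex lies in some bag; for every edge, both endpoints lie together in some bag; and for every vertex, the bags containing it form a connected subtree. Here bags containing vertex 8 are not connected in the tree, so the decomposition is invalid.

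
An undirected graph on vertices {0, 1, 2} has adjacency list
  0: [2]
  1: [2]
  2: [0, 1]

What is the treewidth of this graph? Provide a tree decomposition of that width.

The largest bag has 2 vertices, giving width 1; this decomposition certifies tw(G) ≤ 1. Any graph with an edge has treewidth ≥ 1, and G has the edge 1–2. Combining the bounds, tw(G) = 1.

Treewidth 1.
Bags: B1 = {1, 2}  B2 = {0, 2}
Tree: B1–B2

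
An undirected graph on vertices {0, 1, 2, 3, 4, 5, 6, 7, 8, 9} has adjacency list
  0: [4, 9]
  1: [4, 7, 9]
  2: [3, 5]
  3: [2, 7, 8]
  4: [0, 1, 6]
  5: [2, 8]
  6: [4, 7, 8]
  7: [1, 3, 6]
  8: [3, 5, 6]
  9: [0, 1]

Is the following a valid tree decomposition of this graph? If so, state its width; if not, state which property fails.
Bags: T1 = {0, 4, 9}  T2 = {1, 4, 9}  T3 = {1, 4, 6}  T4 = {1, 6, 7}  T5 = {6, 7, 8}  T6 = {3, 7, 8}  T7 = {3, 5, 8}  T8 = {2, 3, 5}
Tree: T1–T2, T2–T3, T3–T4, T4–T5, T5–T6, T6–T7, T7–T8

Yes; width 2.

Checking the three conditions: (i) the bags cover all of {0, 1, 2, 3, 4, 5, 6, 7, 8, 9}; (ii) for each edge, some bag contains both endpoints; (iii) the bags containing any fixed vertex form a subtree. All hold, so the decomposition is valid with width 3 − 1 = 2.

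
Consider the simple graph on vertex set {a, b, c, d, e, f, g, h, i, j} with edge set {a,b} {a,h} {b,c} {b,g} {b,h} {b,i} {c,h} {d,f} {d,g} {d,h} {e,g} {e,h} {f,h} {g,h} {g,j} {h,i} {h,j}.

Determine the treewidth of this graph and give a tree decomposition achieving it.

Treewidth 2.
One optimal decomposition is:
Bags: B1 = {b, g, h}  B2 = {d, g, h}  B3 = {g, h, j}  B4 = {b, c, h}  B5 = {e, g, h}  B6 = {d, f, h}  B7 = {a, b, h}  B8 = {b, h, i}
Tree: B1–B2, B1–B3, B1–B4, B2–B5, B2–B6, B4–B7, B7–B8

Each bag holds 3 vertices, so the decomposition has width 2, which upper-bounds the treewidth. Conversely, {d, f, h} is a clique of size 3, and the vertices of any clique must share a bag in every tree decomposition; so some bag has ≥ 3 vertices and tw(G) ≥ 2. The upper and lower bounds meet at 2, so that is the treewidth.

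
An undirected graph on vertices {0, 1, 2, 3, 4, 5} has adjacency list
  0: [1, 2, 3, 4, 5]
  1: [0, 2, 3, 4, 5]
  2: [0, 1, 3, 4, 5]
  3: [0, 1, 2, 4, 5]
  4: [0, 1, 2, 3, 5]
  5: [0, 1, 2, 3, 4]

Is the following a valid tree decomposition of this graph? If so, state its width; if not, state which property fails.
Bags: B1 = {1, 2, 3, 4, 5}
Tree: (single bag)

No — vertex 0 appears in no bag.

A tree decomposition must satisfy three properties: every vertex lies in some bag; for every edge, both endpoints lie together in some bag; and for every vertex, the bags containing it form a connected subtree. Here vertex 0 appears in no bag, so the decomposition is invalid.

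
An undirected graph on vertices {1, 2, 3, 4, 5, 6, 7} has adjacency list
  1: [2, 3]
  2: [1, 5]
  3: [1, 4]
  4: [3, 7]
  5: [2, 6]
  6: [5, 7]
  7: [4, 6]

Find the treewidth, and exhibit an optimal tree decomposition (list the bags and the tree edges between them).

Treewidth 2.
Bags: B1 = {1, 3, 4}  B2 = {1, 2, 4}  B3 = {2, 4, 5}  B4 = {4, 5, 6}  B5 = {4, 6, 7}
Tree: B1–B2, B2–B3, B3–B4, B4–B5

Each bag holds 3 vertices, so the decomposition has width 2, which upper-bounds the treewidth. Since 4–3–1–2–5–6–7–4 is a cycle in G, G is not acyclic. Forests are exactly the graphs of treewidth ≤ 1, so tw(G) ≥ 2. Hence tw(G) = 2 exactly.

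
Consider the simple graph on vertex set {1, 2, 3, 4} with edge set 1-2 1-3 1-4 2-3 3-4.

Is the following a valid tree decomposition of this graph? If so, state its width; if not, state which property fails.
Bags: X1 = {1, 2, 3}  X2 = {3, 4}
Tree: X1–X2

No — edge (1,4) lies in no bag.

A tree decomposition must satisfy three properties: every vertex lies in some bag; for every edge, both endpoints lie together in some bag; and for every vertex, the bags containing it form a connected subtree. Here edge (1,4) lies in no bag, so the decomposition is invalid.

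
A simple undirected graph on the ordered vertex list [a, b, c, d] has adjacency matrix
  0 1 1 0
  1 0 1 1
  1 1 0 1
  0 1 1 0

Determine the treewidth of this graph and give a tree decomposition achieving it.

Treewidth 2.
One such decomposition:
Bags: B1 = {a, b, c}  B2 = {b, c, d}
Tree: B1–B2

The largest bag has 3 vertices, giving width 2; this decomposition certifies tw(G) ≤ 2. On the other hand G contains the 3-clique {b, c, d}. A clique must lie in a single bag of any decomposition, so no decomposition can have width below 2. Therefore the treewidth is 2.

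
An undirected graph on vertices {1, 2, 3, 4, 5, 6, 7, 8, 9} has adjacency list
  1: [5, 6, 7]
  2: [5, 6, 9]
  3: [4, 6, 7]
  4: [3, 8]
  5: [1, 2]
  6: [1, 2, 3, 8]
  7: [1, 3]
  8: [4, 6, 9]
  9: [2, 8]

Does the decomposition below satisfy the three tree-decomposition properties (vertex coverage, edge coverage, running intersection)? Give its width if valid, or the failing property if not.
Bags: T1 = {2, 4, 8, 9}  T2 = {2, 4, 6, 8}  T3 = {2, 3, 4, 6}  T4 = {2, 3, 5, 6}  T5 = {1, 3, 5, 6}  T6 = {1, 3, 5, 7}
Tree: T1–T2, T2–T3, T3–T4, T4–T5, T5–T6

Every vertex of G appears in some bag (union = {1, 2, 3, 4, 5, 6, 7, 8, 9}); every edge is covered by a bag; and for each vertex v the set of bags containing v is connected in the bag tree. The decomposition is therefore valid. The largest bag has 4 vertices, so the width is 3.

Yes; width 3.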